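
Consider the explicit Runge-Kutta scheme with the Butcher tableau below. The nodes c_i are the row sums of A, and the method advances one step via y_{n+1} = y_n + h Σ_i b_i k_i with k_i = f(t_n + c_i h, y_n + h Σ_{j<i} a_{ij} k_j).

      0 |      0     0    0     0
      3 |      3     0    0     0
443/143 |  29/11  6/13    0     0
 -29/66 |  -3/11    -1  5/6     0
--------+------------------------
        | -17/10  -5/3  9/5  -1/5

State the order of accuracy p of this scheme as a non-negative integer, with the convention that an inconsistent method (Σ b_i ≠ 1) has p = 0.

b = (-17/10, -5/3, 9/5, -1/5)
c = (0, 3, 443/143, -29/66)
Ac = (0, 0, 18/13, -359/858)
Σ b_i: (-17/10)·1 + (-5/3)·1 + 9/5·1 + (-1/5)·1 = -53/30 ≠ 1 ⇒ order 0.

0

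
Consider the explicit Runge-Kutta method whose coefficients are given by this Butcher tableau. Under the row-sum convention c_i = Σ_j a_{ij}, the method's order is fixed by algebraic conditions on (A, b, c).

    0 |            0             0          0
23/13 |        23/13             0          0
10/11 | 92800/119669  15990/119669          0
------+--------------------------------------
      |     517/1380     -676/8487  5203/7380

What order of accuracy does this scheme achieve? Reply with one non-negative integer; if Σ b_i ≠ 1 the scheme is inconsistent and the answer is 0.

b = (517/1380, -676/8487, 5203/7380)
c = (0, 23/13, 10/11)
Ac = (0, 0, 1230/5203)
Σ b_i: 517/1380·1 + (-676/8487)·1 + 5203/7380·1 = 1 ✓
b·c: (-676/8487)·23/13 + 5203/7380·10/11 = 1/2 ✓
b·c²: (-676/8487)·529/169 + 5203/7380·100/121 = 1/3 ✓
b·Ac: 5203/7380·1230/5203 = 1/6 ✓; 3 stages ⇒ order 3.

3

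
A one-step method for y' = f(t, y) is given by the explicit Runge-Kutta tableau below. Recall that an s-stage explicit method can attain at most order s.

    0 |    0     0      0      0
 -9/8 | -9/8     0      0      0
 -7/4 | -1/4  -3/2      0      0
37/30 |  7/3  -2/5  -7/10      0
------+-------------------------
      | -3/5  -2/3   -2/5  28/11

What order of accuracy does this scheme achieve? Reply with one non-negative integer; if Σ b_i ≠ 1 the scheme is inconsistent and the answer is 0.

b = (-3/5, -2/3, -2/5, 28/11)
c = (0, -9/8, -7/4, 37/30)
Ac = (0, 0, 27/16, 67/40)
Σ b_i: (-3/5)·1 + (-2/3)·1 + (-2/5)·1 + 28/11·1 = 29/33 ≠ 1 ⇒ order 0.

0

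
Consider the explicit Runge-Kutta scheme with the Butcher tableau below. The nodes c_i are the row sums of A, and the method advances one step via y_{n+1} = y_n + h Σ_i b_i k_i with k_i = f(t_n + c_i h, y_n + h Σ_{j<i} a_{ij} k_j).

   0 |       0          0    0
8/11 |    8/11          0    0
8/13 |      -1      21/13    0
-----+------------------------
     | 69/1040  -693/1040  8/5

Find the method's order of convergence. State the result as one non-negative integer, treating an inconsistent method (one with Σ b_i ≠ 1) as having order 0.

2

b = (69/1040, -693/1040, 8/5)
c = (0, 8/11, 8/13)
Ac = (0, 0, 168/143)
Σ b_i: 69/1040·1 + (-693/1040)·1 + 8/5·1 = 1 ✓
b·c: (-693/1040)·8/11 + 8/5·8/13 = 1/2 ✓
b·c²: (-693/1040)·64/121 + 8/5·64/169 = 2356/9295 ≠ 1/3 ⇒ order 2.
b·Ac: 8/5·168/143 = 1344/715 ≠ 1/6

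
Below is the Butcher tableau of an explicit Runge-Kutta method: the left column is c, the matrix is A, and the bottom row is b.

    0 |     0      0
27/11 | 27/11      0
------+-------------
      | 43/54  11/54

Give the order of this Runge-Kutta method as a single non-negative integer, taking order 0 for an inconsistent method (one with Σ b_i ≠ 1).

b = (43/54, 11/54)
c = (0, 27/11)
Σ b_i: 43/54·1 + 11/54·1 = 1 ✓
b·c: 11/54·27/11 = 1/2 ✓; 2 stages ⇒ order 2.

2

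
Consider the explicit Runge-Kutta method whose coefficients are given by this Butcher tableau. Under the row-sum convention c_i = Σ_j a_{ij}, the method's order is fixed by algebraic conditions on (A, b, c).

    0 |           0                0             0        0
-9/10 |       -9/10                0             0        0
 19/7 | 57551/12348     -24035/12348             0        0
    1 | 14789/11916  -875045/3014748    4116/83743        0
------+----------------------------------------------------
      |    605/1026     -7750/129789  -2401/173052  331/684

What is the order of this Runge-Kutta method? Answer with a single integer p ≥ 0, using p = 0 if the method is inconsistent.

b = (605/1026, -7750/129789, -2401/173052, 331/684)
c = (0, -9/10, 19/7, 1)
Ac = (0, 0, 4807/2744, 1045/2648)
Σ b_i: 605/1026·1 + (-7750/129789)·1 + (-2401/173052)·1 + 331/684·1 = 1 ✓
b·c: (-7750/129789)·(-9/10) + (-2401/173052)·19/7 + 331/684·1 = 1/2 ✓
b·c²: (-7750/129789)·81/100 + (-2401/173052)·361/49 + 331/684·1 = 1/3 ✓
b·Ac: (-2401/173052)·4807/2744 + 331/684·1045/2648 = 1/6 ✓
b·c³: (-7750/129789)·(-729/1000) + (-2401/173052)·6859/343 + 331/684·1 = 1/4 ✓
b·(c∘Ac): (-2401/173052)·91333/19208 + 331/684·1045/2648 = 1/8 ✓
b·Ac²: (-2401/173052)·(-43263/27440) + 331/684·3363/26480 = 1/12 ✓
b·A²c: 331/684·57/662 = 1/24 ✓; 4 stages ⇒ order 4.

4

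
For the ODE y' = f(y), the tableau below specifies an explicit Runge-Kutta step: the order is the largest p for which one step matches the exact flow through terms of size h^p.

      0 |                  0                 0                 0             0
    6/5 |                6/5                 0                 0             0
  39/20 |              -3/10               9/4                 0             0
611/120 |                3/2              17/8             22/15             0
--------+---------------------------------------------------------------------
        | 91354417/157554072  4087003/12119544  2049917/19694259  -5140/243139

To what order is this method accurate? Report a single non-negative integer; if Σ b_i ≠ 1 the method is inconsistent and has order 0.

3

b = (91354417/157554072, 4087003/12119544, 2049917/19694259, -5140/243139)
c = (0, 6/5, 39/20, 611/120)
Ac = (0, 0, 27/10, 541/100)
Σ b_i: 91354417/157554072·1 + 4087003/12119544·1 + 2049917/19694259·1 + (-5140/243139)·1 = 1 ✓
b·c: 4087003/12119544·6/5 + 2049917/19694259·39/20 + (-5140/243139)·611/120 = 1/2 ✓
b·c²: 4087003/12119544·36/25 + 2049917/19694259·1521/400 + (-5140/243139)·373321/14400 = 1/3 ✓
b·Ac: 2049917/19694259·27/10 + (-5140/243139)·541/100 = 1/6 ✓
b·c³: 4087003/12119544·216/125 + 2049917/19694259·59319/8000 + (-5140/243139)·228099131/1728000 = -464105873/323187840 ≠ 1/4 ⇒ order 3.
b·(c∘Ac): 2049917/19694259·1053/200 + (-5140/243139)·330551/12000 = -96247/2805450 ≠ 1/8
b·Ac²: 2049917/19694259·81/25 + (-5140/243139)·8637/1000 = 5785/37406 ≠ 1/12
b·A²c: (-5140/243139)·99/25 = -101772/1215695 ≠ 1/24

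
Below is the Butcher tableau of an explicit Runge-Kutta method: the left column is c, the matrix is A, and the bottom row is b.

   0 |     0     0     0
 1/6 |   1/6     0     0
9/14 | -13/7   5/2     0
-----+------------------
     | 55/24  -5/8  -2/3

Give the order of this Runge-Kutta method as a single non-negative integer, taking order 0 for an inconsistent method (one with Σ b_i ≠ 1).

1

b = (55/24, -5/8, -2/3)
c = (0, 1/6, 9/14)
Ac = (0, 0, 5/12)
Σ b_i: 55/24·1 + (-5/8)·1 + (-2/3)·1 = 1 ✓
b·c: (-5/8)·1/6 + (-2/3)·9/14 = -179/336 ≠ 1/2 ⇒ order 1.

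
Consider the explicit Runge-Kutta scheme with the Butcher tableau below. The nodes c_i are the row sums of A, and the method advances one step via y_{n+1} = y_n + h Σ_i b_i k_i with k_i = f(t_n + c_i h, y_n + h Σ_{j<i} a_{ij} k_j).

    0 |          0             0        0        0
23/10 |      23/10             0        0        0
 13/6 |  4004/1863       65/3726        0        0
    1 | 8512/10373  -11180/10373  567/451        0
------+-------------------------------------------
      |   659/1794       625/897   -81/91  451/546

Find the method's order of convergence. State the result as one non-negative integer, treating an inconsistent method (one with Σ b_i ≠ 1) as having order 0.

b = (659/1794, 625/897, -81/91, 451/546)
c = (0, 23/10, 13/6, 1)
Ac = (0, 0, 13/324, 221/902)
Σ b_i: 659/1794·1 + 625/897·1 + (-81/91)·1 + 451/546·1 = 1 ✓
b·c: 625/897·23/10 + (-81/91)·13/6 + 451/546·1 = 1/2 ✓
b·c²: 625/897·529/100 + (-81/91)·169/36 + 451/546·1 = 1/3 ✓
b·Ac: (-81/91)·13/324 + 451/546·221/902 = 1/6 ✓
b·c³: 625/897·12167/1000 + (-81/91)·2197/216 + 451/546·1 = 1/4 ✓
b·(c∘Ac): (-81/91)·169/1944 + 451/546·221/902 = 1/8 ✓
b·Ac²: (-81/91)·299/3240 + 451/546·1807/9020 = 1/12 ✓
b·A²c: 451/546·91/1804 = 1/24 ✓; 4 stages ⇒ order 4.

4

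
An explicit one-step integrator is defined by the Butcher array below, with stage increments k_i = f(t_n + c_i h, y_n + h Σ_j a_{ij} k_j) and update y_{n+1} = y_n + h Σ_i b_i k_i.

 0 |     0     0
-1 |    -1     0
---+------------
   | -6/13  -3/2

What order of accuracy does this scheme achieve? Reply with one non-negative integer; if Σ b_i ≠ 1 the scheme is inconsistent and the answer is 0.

b = (-6/13, -3/2)
c = (0, -1)
Σ b_i: (-6/13)·1 + (-3/2)·1 = -51/26 ≠ 1 ⇒ order 0.

0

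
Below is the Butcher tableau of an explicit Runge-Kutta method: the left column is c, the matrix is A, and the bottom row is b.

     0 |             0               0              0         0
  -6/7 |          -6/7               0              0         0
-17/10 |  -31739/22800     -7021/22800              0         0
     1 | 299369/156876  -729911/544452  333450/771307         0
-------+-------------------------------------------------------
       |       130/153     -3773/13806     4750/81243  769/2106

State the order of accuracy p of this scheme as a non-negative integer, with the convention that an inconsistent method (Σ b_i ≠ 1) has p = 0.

4

b = (130/153, -3773/13806, 4750/81243, 769/2106)
c = (0, -6/7, -17/10, 1)
Ac = (0, 0, 1003/3800, 637/1538)
Σ b_i: 130/153·1 + (-3773/13806)·1 + 4750/81243·1 + 769/2106·1 = 1 ✓
b·c: (-3773/13806)·(-6/7) + 4750/81243·(-17/10) + 769/2106·1 = 1/2 ✓
b·c²: (-3773/13806)·36/49 + 4750/81243·289/100 + 769/2106·1 = 1/3 ✓
b·Ac: 4750/81243·1003/3800 + 769/2106·637/1538 = 1/6 ✓
b·c³: (-3773/13806)·(-216/343) + 4750/81243·(-4913/1000) + 769/2106·1 = 1/4 ✓
b·(c∘Ac): 4750/81243·(-17051/38000) + 769/2106·637/1538 = 1/8 ✓
b·Ac²: 4750/81243·(-3009/13300) + 769/2106·2847/10766 = 1/12 ✓
b·A²c: 769/2106·351/3076 = 1/24 ✓; 4 stages ⇒ order 4.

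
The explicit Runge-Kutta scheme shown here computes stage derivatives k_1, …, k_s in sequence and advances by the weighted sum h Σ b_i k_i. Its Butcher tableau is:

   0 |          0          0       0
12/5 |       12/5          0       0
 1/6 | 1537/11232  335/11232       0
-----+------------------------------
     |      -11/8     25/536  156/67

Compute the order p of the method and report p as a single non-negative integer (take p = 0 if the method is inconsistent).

3

b = (-11/8, 25/536, 156/67)
c = (0, 12/5, 1/6)
Ac = (0, 0, 67/936)
Σ b_i: (-11/8)·1 + 25/536·1 + 156/67·1 = 1 ✓
b·c: 25/536·12/5 + 156/67·1/6 = 1/2 ✓
b·c²: 25/536·144/25 + 156/67·1/36 = 1/3 ✓
b·Ac: 156/67·67/936 = 1/6 ✓; 3 stages ⇒ order 3.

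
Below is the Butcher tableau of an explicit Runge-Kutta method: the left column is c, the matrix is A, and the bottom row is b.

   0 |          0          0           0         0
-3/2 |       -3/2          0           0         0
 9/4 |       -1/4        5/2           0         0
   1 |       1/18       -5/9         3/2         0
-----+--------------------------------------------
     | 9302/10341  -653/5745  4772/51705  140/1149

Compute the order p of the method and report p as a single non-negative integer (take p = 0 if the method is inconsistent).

b = (9302/10341, -653/5745, 4772/51705, 140/1149)
c = (0, -3/2, 9/4, 1)
Ac = (0, 0, -15/4, 101/24)
Σ b_i: 9302/10341·1 + (-653/5745)·1 + 4772/51705·1 + 140/1149·1 = 1 ✓
b·c: (-653/5745)·(-3/2) + 4772/51705·9/4 + 140/1149·1 = 1/2 ✓
b·c²: (-653/5745)·9/4 + 4772/51705·81/16 + 140/1149·1 = 1/3 ✓
b·Ac: 4772/51705·(-15/4) + 140/1149·101/24 = 1/6 ✓
b·c³: (-653/5745)·(-27/8) + 4772/51705·729/64 + 140/1149·1 = 28619/18384 ≠ 1/4 ⇒ order 3.
b·(c∘Ac): 4772/51705·(-135/16) + 140/1149·101/24 = -3667/13788 ≠ 1/8
b·Ac²: 4772/51705·45/8 + 140/1149·203/32 = 3959/3064 ≠ 1/12
b·A²c: 140/1149·(-45/8) = -525/766 ≠ 1/24

3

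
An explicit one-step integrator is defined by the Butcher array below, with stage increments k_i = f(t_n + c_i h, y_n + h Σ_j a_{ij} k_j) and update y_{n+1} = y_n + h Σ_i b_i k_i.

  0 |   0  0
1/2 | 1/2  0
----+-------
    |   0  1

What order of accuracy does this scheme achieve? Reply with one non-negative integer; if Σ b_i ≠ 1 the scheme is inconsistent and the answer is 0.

b = (0, 1)
c = (0, 1/2)
Σ b_i: 1·1 = 1 ✓
b·c: 1·1/2 = 1/2 ✓; 2 stages ⇒ order 2.

2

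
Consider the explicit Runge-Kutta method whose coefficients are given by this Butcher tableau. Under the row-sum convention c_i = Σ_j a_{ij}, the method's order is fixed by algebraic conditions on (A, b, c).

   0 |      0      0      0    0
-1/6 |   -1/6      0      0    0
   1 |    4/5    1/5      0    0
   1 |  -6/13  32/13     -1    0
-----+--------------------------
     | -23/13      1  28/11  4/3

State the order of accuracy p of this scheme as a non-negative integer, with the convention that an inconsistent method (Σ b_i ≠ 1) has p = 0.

b = (-23/13, 1, 28/11, 4/3)
c = (0, -1/6, 1, 1)
Ac = (0, 0, -1/30, -55/39)
Σ b_i: (-23/13)·1 + 1·1 + 28/11·1 + 4/3·1 = 1334/429 ≠ 1 ⇒ order 0.

0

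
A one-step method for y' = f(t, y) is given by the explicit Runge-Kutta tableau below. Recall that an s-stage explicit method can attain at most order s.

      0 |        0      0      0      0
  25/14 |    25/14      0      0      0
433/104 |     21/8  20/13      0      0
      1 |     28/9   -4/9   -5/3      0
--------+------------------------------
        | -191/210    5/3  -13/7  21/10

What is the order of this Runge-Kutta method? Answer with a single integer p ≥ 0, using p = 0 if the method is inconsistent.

b = (-191/210, 5/3, -13/7, 21/10)
c = (0, 25/14, 433/104, 1)
Ac = (0, 0, 250/91, -50665/6552)
Σ b_i: (-191/210)·1 + 5/3·1 + (-13/7)·1 + 21/10·1 = 1 ✓
b·c: 5/3·25/14 + (-13/7)·433/104 + 21/10·1 = -2231/840 ≠ 1/2 ⇒ order 1.

1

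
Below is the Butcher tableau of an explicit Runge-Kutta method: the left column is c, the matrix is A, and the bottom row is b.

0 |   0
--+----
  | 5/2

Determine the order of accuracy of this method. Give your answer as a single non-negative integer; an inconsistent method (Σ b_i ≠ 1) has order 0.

0

b = (5/2)
c = (0)
Σ b_i: 5/2·1 = 5/2 ≠ 1 ⇒ order 0.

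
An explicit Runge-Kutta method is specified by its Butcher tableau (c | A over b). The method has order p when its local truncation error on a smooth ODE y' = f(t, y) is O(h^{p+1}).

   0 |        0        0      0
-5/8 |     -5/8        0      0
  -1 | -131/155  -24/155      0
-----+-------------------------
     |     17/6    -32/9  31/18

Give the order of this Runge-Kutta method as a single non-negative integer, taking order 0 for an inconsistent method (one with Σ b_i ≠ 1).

b = (17/6, -32/9, 31/18)
c = (0, -5/8, -1)
Ac = (0, 0, 3/31)
Σ b_i: 17/6·1 + (-32/9)·1 + 31/18·1 = 1 ✓
b·c: (-32/9)·(-5/8) + 31/18·(-1) = 1/2 ✓
b·c²: (-32/9)·25/64 + 31/18·1 = 1/3 ✓
b·Ac: 31/18·3/31 = 1/6 ✓; 3 stages ⇒ order 3.

3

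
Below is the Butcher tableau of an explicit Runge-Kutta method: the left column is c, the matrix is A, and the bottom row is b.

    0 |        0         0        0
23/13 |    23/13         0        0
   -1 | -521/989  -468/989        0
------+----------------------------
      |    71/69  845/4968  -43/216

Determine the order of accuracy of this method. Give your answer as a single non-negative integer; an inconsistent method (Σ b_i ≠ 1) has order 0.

3

b = (71/69, 845/4968, -43/216)
c = (0, 23/13, -1)
Ac = (0, 0, -36/43)
Σ b_i: 71/69·1 + 845/4968·1 + (-43/216)·1 = 1 ✓
b·c: 845/4968·23/13 + (-43/216)·(-1) = 1/2 ✓
b·c²: 845/4968·529/169 + (-43/216)·1 = 1/3 ✓
b·Ac: (-43/216)·(-36/43) = 1/6 ✓; 3 stages ⇒ order 3.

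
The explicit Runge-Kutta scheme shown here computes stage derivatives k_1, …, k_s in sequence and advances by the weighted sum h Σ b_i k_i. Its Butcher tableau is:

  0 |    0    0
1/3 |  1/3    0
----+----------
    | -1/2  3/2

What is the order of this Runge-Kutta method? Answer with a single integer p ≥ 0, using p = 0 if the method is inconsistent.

b = (-1/2, 3/2)
c = (0, 1/3)
Σ b_i: (-1/2)·1 + 3/2·1 = 1 ✓
b·c: 3/2·1/3 = 1/2 ✓; 2 stages ⇒ order 2.

2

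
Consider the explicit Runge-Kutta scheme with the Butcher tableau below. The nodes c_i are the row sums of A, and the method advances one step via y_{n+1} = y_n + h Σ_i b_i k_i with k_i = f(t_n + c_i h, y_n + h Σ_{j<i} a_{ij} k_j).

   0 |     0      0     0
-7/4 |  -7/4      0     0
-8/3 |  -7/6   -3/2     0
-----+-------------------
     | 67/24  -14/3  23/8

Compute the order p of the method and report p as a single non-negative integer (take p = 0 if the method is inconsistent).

b = (67/24, -14/3, 23/8)
c = (0, -7/4, -8/3)
Ac = (0, 0, 21/8)
Σ b_i: 67/24·1 + (-14/3)·1 + 23/8·1 = 1 ✓
b·c: (-14/3)·(-7/4) + 23/8·(-8/3) = 1/2 ✓
b·c²: (-14/3)·49/16 + 23/8·64/9 = 443/72 ≠ 1/3 ⇒ order 2.
b·Ac: 23/8·21/8 = 483/64 ≠ 1/6

2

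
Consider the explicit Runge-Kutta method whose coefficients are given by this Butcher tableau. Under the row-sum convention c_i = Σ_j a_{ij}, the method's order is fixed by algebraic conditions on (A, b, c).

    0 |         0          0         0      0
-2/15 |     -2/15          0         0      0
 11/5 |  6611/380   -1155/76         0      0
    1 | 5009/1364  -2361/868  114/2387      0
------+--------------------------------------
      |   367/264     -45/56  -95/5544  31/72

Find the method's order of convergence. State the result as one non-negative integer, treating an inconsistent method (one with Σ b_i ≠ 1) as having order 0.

4

b = (367/264, -45/56, -95/5544, 31/72)
c = (0, -2/15, 11/5, 1)
Ac = (0, 0, 77/38, 29/62)
Σ b_i: 367/264·1 + (-45/56)·1 + (-95/5544)·1 + 31/72·1 = 1 ✓
b·c: (-45/56)·(-2/15) + (-95/5544)·11/5 + 31/72·1 = 1/2 ✓
b·c²: (-45/56)·4/225 + (-95/5544)·121/25 + 31/72·1 = 1/3 ✓
b·Ac: (-95/5544)·77/38 + 31/72·29/62 = 1/6 ✓
b·c³: (-45/56)·(-8/3375) + (-95/5544)·1331/125 + 31/72·1 = 1/4 ✓
b·(c∘Ac): (-95/5544)·847/190 + 31/72·29/62 = 1/8 ✓
b·Ac²: (-95/5544)·(-77/285) + 31/72·17/93 = 1/12 ✓
b·A²c: 31/72·3/31 = 1/24 ✓; 4 stages ⇒ order 4.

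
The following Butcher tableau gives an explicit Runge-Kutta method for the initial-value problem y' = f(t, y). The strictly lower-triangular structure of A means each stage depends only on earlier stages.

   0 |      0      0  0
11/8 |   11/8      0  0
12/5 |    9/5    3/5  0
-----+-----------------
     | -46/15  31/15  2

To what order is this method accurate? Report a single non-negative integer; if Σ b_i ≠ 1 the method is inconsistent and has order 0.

1

b = (-46/15, 31/15, 2)
c = (0, 11/8, 12/5)
Ac = (0, 0, 33/40)
Σ b_i: (-46/15)·1 + 31/15·1 + 2·1 = 1 ✓
b·c: 31/15·11/8 + 2·12/5 = 917/120 ≠ 1/2 ⇒ order 1.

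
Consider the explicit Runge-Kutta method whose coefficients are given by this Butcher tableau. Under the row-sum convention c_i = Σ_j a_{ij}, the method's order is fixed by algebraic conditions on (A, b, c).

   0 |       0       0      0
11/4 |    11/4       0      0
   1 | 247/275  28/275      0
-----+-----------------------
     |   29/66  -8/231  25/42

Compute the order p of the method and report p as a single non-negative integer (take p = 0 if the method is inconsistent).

3

b = (29/66, -8/231, 25/42)
c = (0, 11/4, 1)
Ac = (0, 0, 7/25)
Σ b_i: 29/66·1 + (-8/231)·1 + 25/42·1 = 1 ✓
b·c: (-8/231)·11/4 + 25/42·1 = 1/2 ✓
b·c²: (-8/231)·121/16 + 25/42·1 = 1/3 ✓
b·Ac: 25/42·7/25 = 1/6 ✓; 3 stages ⇒ order 3.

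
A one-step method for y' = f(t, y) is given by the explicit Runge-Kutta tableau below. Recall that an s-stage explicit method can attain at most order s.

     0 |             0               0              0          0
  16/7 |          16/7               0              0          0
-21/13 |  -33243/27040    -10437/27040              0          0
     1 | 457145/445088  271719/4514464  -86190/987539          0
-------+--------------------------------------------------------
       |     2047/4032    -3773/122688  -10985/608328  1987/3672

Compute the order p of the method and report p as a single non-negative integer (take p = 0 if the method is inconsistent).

4

b = (2047/4032, -3773/122688, -10985/608328, 1987/3672)
c = (0, 16/7, -21/13, 1)
Ac = (0, 0, -1491/1690, 1107/3974)
Σ b_i: 2047/4032·1 + (-3773/122688)·1 + (-10985/608328)·1 + 1987/3672·1 = 1 ✓
b·c: (-3773/122688)·16/7 + (-10985/608328)·(-21/13) + 1987/3672·1 = 1/2 ✓
b·c²: (-3773/122688)·256/49 + (-10985/608328)·441/169 + 1987/3672·1 = 1/3 ✓
b·Ac: (-10985/608328)·(-1491/1690) + 1987/3672·1107/3974 = 1/6 ✓
b·c³: (-3773/122688)·4096/343 + (-10985/608328)·(-9261/2197) + 1987/3672·1 = 1/4 ✓
b·(c∘Ac): (-10985/608328)·31311/21970 + 1987/3672·1107/3974 = 1/8 ✓
b·Ac²: (-10985/608328)·(-1704/845) + 1987/3672·1206/13909 = 1/12 ✓
b·A²c: 1987/3672·153/1987 = 1/24 ✓; 4 stages ⇒ order 4.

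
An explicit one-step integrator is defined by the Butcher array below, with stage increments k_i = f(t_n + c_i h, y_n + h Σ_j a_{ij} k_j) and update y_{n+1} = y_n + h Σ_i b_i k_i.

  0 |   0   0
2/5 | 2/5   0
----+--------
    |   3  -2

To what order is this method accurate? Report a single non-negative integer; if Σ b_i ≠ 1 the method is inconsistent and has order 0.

b = (3, -2)
c = (0, 2/5)
Σ b_i: 3·1 + (-2)·1 = 1 ✓
b·c: (-2)·2/5 = -4/5 ≠ 1/2 ⇒ order 1.

1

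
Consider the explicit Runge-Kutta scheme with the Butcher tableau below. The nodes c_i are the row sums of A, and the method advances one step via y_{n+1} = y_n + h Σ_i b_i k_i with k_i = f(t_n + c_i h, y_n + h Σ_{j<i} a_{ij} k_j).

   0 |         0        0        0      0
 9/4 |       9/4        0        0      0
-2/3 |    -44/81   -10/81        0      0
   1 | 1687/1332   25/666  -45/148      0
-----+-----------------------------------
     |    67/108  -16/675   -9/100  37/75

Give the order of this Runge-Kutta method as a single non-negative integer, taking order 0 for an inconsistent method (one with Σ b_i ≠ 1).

4

b = (67/108, -16/675, -9/100, 37/75)
c = (0, 9/4, -2/3, 1)
Ac = (0, 0, -5/18, 85/296)
Σ b_i: 67/108·1 + (-16/675)·1 + (-9/100)·1 + 37/75·1 = 1 ✓
b·c: (-16/675)·9/4 + (-9/100)·(-2/3) + 37/75·1 = 1/2 ✓
b·c²: (-16/675)·81/16 + (-9/100)·4/9 + 37/75·1 = 1/3 ✓
b·Ac: (-9/100)·(-5/18) + 37/75·85/296 = 1/6 ✓
b·c³: (-16/675)·729/64 + (-9/100)·(-8/27) + 37/75·1 = 1/4 ✓
b·(c∘Ac): (-9/100)·5/27 + 37/75·85/296 = 1/8 ✓
b·Ac²: (-9/100)·(-5/8) + 37/75·65/1184 = 1/12 ✓
b·A²c: 37/75·25/296 = 1/24 ✓; 4 stages ⇒ order 4.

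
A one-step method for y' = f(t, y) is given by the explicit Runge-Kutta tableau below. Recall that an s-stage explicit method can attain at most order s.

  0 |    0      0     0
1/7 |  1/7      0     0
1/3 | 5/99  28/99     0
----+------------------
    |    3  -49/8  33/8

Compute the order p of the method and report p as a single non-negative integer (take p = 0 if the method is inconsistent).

3

b = (3, -49/8, 33/8)
c = (0, 1/7, 1/3)
Ac = (0, 0, 4/99)
Σ b_i: 3·1 + (-49/8)·1 + 33/8·1 = 1 ✓
b·c: (-49/8)·1/7 + 33/8·1/3 = 1/2 ✓
b·c²: (-49/8)·1/49 + 33/8·1/9 = 1/3 ✓
b·Ac: 33/8·4/99 = 1/6 ✓; 3 stages ⇒ order 3.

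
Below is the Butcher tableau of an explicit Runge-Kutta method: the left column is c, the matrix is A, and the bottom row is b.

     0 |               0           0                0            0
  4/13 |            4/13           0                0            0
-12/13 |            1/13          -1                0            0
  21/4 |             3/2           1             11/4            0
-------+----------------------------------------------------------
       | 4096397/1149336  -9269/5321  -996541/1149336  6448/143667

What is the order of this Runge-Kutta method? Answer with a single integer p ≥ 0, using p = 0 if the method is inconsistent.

b = (4096397/1149336, -9269/5321, -996541/1149336, 6448/143667)
c = (0, 4/13, -12/13, 21/4)
Ac = (0, 0, -4/13, -29/13)
Σ b_i: 4096397/1149336·1 + (-9269/5321)·1 + (-996541/1149336)·1 + 6448/143667·1 = 1 ✓
b·c: (-9269/5321)·4/13 + (-996541/1149336)·(-12/13) + 6448/143667·21/4 = 1/2 ✓
b·c²: (-9269/5321)·16/169 + (-996541/1149336)·144/169 + 6448/143667·441/16 = 1/3 ✓
b·Ac: (-996541/1149336)·(-4/13) + 6448/143667·(-29/13) = 1/6 ✓
b·c³: (-9269/5321)·64/2197 + (-996541/1149336)·(-1728/2197) + 6448/143667·9261/64 = 25631197/3596996 ≠ 1/4 ⇒ order 3.
b·(c∘Ac): (-996541/1149336)·48/169 + 6448/143667·(-609/52) = -480550/622557 ≠ 1/8
b·Ac²: (-996541/1149336)·(-16/169) + 6448/143667·412/169 = 119222/622557 ≠ 1/12
b·A²c: 6448/143667·(-11/13) = -5456/143667 ≠ 1/24

3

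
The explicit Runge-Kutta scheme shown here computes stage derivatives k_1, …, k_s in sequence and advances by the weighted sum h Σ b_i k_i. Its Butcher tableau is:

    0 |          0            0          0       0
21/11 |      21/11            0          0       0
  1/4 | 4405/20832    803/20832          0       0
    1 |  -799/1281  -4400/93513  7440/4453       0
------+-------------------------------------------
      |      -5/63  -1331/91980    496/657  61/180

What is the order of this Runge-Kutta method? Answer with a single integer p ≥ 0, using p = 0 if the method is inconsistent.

b = (-5/63, -1331/91980, 496/657, 61/180)
c = (0, 21/11, 1/4, 1)
Ac = (0, 0, 73/992, 20/61)
Σ b_i: (-5/63)·1 + (-1331/91980)·1 + 496/657·1 + 61/180·1 = 1 ✓
b·c: (-1331/91980)·21/11 + 496/657·1/4 + 61/180·1 = 1/2 ✓
b·c²: (-1331/91980)·441/121 + 496/657·1/16 + 61/180·1 = 1/3 ✓
b·Ac: 496/657·73/992 + 61/180·20/61 = 1/6 ✓
b·c³: (-1331/91980)·9261/1331 + 496/657·1/64 + 61/180·1 = 1/4 ✓
b·(c∘Ac): 496/657·73/3968 + 61/180·20/61 = 1/8 ✓
b·Ac²: 496/657·1533/10912 + 61/180·(-45/671) = 1/12 ✓
b·A²c: 61/180·15/122 = 1/24 ✓; 4 stages ⇒ order 4.

4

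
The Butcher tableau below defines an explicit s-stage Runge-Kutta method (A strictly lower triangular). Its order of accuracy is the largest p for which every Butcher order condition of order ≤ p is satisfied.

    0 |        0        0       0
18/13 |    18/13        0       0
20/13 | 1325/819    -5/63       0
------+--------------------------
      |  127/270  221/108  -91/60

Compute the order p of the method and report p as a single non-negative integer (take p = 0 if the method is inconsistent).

3

b = (127/270, 221/108, -91/60)
c = (0, 18/13, 20/13)
Ac = (0, 0, -10/91)
Σ b_i: 127/270·1 + 221/108·1 + (-91/60)·1 = 1 ✓
b·c: 221/108·18/13 + (-91/60)·20/13 = 1/2 ✓
b·c²: 221/108·324/169 + (-91/60)·400/169 = 1/3 ✓
b·Ac: (-91/60)·(-10/91) = 1/6 ✓; 3 stages ⇒ order 3.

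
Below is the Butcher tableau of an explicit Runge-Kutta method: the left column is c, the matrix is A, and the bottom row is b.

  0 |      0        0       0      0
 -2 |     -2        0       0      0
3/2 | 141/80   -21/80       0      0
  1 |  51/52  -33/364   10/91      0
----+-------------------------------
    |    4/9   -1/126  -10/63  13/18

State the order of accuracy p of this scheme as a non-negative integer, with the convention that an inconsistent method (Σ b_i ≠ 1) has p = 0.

4

b = (4/9, -1/126, -10/63, 13/18)
c = (0, -2, 3/2, 1)
Ac = (0, 0, 21/40, 9/26)
Σ b_i: 4/9·1 + (-1/126)·1 + (-10/63)·1 + 13/18·1 = 1 ✓
b·c: (-1/126)·(-2) + (-10/63)·3/2 + 13/18·1 = 1/2 ✓
b·c²: (-1/126)·4 + (-10/63)·9/4 + 13/18·1 = 1/3 ✓
b·Ac: (-10/63)·21/40 + 13/18·9/26 = 1/6 ✓
b·c³: (-1/126)·(-8) + (-10/63)·27/8 + 13/18·1 = 1/4 ✓
b·(c∘Ac): (-10/63)·63/80 + 13/18·9/26 = 1/8 ✓
b·Ac²: (-10/63)·(-21/20) + 13/18·(-3/26) = 1/12 ✓
b·A²c: 13/18·3/52 = 1/24 ✓; 4 stages ⇒ order 4.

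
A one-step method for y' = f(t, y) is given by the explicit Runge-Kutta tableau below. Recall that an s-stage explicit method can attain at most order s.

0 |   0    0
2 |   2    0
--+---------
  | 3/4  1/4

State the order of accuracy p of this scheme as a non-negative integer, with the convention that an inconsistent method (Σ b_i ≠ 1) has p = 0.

2

b = (3/4, 1/4)
c = (0, 2)
Σ b_i: 3/4·1 + 1/4·1 = 1 ✓
b·c: 1/4·2 = 1/2 ✓; 2 stages ⇒ order 2.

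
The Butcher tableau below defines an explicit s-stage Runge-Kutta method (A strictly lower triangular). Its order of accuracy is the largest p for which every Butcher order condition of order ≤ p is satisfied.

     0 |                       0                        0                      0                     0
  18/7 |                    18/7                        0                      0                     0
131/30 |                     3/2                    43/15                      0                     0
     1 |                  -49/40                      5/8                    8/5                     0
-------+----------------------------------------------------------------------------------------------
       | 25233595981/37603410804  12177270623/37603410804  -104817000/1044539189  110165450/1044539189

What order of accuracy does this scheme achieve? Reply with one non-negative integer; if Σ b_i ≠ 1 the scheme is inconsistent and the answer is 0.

3

b = (25233595981/37603410804, 12177270623/37603410804, -104817000/1044539189, 110165450/1044539189)
c = (0, 18/7, 131/30, 1)
Ac = (0, 0, 258/35, 18047/2100)
Σ b_i: 25233595981/37603410804·1 + 12177270623/37603410804·1 + (-104817000/1044539189)·1 + 110165450/1044539189·1 = 1 ✓
b·c: 12177270623/37603410804·18/7 + (-104817000/1044539189)·131/30 + 110165450/1044539189·1 = 1/2 ✓
b·c²: 12177270623/37603410804·324/49 + (-104817000/1044539189)·17161/900 + 110165450/1044539189·1 = 1/3 ✓
b·Ac: (-104817000/1044539189)·258/35 + 110165450/1044539189·18047/2100 = 1/6 ✓
b·c³: 12177270623/37603410804·5832/343 + (-104817000/1044539189)·2248091/27000 + 110165450/1044539189·1 = -180546006827/65805968907 ≠ 1/4 ⇒ order 3.
b·(c∘Ac): (-104817000/1044539189)·5633/175 + 110165450/1044539189·18047/2100 = -101941081117/43870645938 ≠ 1/8
b·Ac²: (-104817000/1044539189)·4644/245 + 110165450/1044539189·3819181/110250 = 576272076847/329029844535 ≠ 1/12
b·A²c: 110165450/1044539189·2064/175 = 9095259552/7311774323 ≠ 1/24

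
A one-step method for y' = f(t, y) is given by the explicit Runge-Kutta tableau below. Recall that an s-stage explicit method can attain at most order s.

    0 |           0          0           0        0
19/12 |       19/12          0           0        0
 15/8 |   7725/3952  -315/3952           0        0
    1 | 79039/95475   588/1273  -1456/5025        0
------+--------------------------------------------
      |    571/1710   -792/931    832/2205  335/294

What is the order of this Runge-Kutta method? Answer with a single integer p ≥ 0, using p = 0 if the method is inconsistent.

b = (571/1710, -792/931, 832/2205, 335/294)
c = (0, 19/12, 15/8, 1)
Ac = (0, 0, -105/832, 63/335)
Σ b_i: 571/1710·1 + (-792/931)·1 + 832/2205·1 + 335/294·1 = 1 ✓
b·c: (-792/931)·19/12 + 832/2205·15/8 + 335/294·1 = 1/2 ✓
b·c²: (-792/931)·361/144 + 832/2205·225/64 + 335/294·1 = 1/3 ✓
b·Ac: 832/2205·(-105/832) + 335/294·63/335 = 1/6 ✓
b·c³: (-792/931)·6859/1728 + 832/2205·3375/512 + 335/294·1 = 1/4 ✓
b·(c∘Ac): 832/2205·(-1575/6656) + 335/294·63/335 = 1/8 ✓
b·Ac²: 832/2205·(-665/3328) + 335/294·28/201 = 1/12 ✓
b·A²c: 335/294·49/1340 = 1/24 ✓; 4 stages ⇒ order 4.

4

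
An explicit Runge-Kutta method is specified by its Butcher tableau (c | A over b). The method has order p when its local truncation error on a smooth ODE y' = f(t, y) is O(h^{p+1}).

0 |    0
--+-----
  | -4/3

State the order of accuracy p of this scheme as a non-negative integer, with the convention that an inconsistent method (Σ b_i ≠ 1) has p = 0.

b = (-4/3)
c = (0)
Σ b_i: (-4/3)·1 = -4/3 ≠ 1 ⇒ order 0.

0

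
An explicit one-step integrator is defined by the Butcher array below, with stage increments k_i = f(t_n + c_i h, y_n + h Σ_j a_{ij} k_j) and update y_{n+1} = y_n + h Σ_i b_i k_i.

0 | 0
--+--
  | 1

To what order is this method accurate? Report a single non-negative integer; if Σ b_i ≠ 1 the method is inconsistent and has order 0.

1

b = (1)
c = (0)
Σ b_i: 1·1 = 1 ✓; 1 stage ⇒ order 1.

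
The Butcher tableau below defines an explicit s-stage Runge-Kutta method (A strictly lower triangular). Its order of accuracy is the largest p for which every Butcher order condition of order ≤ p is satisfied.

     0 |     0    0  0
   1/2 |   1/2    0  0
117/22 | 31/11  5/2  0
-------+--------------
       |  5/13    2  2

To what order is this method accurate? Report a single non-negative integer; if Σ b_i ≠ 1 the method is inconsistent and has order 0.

b = (5/13, 2, 2)
c = (0, 1/2, 117/22)
Ac = (0, 0, 5/4)
Σ b_i: 5/13·1 + 2·1 + 2·1 = 57/13 ≠ 1 ⇒ order 0.

0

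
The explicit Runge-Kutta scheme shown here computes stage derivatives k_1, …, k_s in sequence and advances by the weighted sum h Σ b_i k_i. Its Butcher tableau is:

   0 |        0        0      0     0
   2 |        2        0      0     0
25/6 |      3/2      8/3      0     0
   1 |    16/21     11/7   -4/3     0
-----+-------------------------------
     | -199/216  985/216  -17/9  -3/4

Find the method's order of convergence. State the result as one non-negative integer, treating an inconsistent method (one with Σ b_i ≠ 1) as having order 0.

2

b = (-199/216, 985/216, -17/9, -3/4)
c = (0, 2, 25/6, 1)
Ac = (0, 0, 16/3, -152/63)
Σ b_i: (-199/216)·1 + 985/216·1 + (-17/9)·1 + (-3/4)·1 = 1 ✓
b·c: 985/216·2 + (-17/9)·25/6 + (-3/4)·1 = 1/2 ✓
b·c²: 985/216·4 + (-17/9)·625/36 + (-3/4)·1 = -2479/162 ≠ 1/3 ⇒ order 2.
b·Ac: (-17/9)·16/3 + (-3/4)·(-152/63) = -1562/189 ≠ 1/6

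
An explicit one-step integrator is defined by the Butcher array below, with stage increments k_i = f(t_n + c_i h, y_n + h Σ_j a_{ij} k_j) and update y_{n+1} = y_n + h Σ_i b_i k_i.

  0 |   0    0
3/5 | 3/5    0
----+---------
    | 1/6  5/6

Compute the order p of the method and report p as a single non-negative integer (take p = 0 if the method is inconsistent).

2

b = (1/6, 5/6)
c = (0, 3/5)
Σ b_i: 1/6·1 + 5/6·1 = 1 ✓
b·c: 5/6·3/5 = 1/2 ✓; 2 stages ⇒ order 2.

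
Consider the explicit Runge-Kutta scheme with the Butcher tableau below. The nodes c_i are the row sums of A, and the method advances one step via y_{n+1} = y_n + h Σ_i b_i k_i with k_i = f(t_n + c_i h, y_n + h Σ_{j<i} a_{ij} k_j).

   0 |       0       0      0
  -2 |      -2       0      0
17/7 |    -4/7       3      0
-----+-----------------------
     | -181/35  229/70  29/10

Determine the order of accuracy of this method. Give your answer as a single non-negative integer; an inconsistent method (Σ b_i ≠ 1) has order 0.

b = (-181/35, 229/70, 29/10)
c = (0, -2, 17/7)
Ac = (0, 0, -6)
Σ b_i: (-181/35)·1 + 229/70·1 + 29/10·1 = 1 ✓
b·c: 229/70·(-2) + 29/10·17/7 = 1/2 ✓
b·c²: 229/70·4 + 29/10·289/49 = 14793/490 ≠ 1/3 ⇒ order 2.
b·Ac: 29/10·(-6) = -87/5 ≠ 1/6

2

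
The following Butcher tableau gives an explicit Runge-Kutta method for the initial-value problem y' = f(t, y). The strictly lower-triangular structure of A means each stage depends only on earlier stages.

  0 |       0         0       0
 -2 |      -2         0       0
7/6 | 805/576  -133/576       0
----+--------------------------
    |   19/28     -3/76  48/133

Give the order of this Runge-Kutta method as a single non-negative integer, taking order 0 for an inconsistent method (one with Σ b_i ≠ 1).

b = (19/28, -3/76, 48/133)
c = (0, -2, 7/6)
Ac = (0, 0, 133/288)
Σ b_i: 19/28·1 + (-3/76)·1 + 48/133·1 = 1 ✓
b·c: (-3/76)·(-2) + 48/133·7/6 = 1/2 ✓
b·c²: (-3/76)·4 + 48/133·49/36 = 1/3 ✓
b·Ac: 48/133·133/288 = 1/6 ✓; 3 stages ⇒ order 3.

3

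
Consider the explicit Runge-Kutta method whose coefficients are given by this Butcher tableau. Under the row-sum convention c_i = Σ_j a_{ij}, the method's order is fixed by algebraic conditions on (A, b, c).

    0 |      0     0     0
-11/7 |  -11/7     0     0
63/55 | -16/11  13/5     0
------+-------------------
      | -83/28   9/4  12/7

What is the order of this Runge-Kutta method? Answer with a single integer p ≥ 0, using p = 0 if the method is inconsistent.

1

b = (-83/28, 9/4, 12/7)
c = (0, -11/7, 63/55)
Ac = (0, 0, -143/35)
Σ b_i: (-83/28)·1 + 9/4·1 + 12/7·1 = 1 ✓
b·c: 9/4·(-11/7) + 12/7·63/55 = -2421/1540 ≠ 1/2 ⇒ order 1.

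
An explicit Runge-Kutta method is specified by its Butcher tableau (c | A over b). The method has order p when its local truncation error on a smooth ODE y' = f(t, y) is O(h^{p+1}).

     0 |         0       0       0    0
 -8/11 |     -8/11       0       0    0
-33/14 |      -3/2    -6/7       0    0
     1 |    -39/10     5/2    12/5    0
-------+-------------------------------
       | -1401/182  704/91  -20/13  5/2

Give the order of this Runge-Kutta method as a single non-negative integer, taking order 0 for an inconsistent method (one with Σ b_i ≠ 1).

2

b = (-1401/182, 704/91, -20/13, 5/2)
c = (0, -8/11, -33/14, 1)
Ac = (0, 0, 48/77, -2878/385)
Σ b_i: (-1401/182)·1 + 704/91·1 + (-20/13)·1 + 5/2·1 = 1 ✓
b·c: 704/91·(-8/11) + (-20/13)·(-33/14) + 5/2·1 = 1/2 ✓
b·c²: 704/91·64/121 + (-20/13)·1089/196 + 5/2·1 = -27411/14014 ≠ 1/3 ⇒ order 2.
b·Ac: (-20/13)·48/77 + 5/2·(-2878/385) = -19667/1001 ≠ 1/6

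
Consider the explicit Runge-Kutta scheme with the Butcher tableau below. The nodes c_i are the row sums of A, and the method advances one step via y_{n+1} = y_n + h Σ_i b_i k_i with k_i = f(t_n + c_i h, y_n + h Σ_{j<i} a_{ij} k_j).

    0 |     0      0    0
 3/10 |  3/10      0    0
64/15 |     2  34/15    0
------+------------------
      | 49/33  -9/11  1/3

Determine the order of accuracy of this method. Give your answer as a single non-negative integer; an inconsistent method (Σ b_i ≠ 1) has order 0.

1

b = (49/33, -9/11, 1/3)
c = (0, 3/10, 64/15)
Ac = (0, 0, 17/25)
Σ b_i: 49/33·1 + (-9/11)·1 + 1/3·1 = 1 ✓
b·c: (-9/11)·3/10 + 1/3·64/15 = 233/198 ≠ 1/2 ⇒ order 1.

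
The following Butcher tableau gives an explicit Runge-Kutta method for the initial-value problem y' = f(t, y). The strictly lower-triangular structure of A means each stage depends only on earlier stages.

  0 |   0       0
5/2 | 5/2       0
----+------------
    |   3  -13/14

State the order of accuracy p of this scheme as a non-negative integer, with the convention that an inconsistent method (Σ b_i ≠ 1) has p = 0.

0

b = (3, -13/14)
c = (0, 5/2)
Σ b_i: 3·1 + (-13/14)·1 = 29/14 ≠ 1 ⇒ order 0.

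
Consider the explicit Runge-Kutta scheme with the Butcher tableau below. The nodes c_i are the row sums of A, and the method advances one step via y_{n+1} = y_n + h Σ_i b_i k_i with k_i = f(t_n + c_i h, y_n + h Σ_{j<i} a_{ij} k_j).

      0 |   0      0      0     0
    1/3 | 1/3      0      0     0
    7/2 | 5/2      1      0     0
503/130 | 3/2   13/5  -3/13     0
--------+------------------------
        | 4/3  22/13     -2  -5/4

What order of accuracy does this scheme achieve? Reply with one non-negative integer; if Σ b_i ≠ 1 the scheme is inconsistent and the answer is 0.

0

b = (4/3, 22/13, -2, -5/4)
c = (0, 1/3, 7/2, 503/130)
Ac = (0, 0, 1/3, 23/390)
Σ b_i: 4/3·1 + 22/13·1 + (-2)·1 + (-5/4)·1 = -35/156 ≠ 1 ⇒ order 0.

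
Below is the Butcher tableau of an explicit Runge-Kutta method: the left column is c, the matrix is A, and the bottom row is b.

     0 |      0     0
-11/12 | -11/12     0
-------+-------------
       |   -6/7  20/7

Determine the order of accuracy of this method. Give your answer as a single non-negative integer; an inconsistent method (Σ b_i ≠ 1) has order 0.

b = (-6/7, 20/7)
c = (0, -11/12)
Σ b_i: (-6/7)·1 + 20/7·1 = 2 ≠ 1 ⇒ order 0.

0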